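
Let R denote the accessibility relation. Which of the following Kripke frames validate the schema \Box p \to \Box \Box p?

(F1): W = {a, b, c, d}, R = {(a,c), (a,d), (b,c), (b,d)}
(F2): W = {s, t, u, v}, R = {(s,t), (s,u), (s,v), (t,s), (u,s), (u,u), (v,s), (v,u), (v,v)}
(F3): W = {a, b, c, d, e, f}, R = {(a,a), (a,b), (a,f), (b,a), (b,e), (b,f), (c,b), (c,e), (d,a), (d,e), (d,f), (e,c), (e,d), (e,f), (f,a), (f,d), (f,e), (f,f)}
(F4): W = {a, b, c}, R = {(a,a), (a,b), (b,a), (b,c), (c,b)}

This is the axiom for transitivity; its first-order frame correspondent is \forall x \forall y \forall z (Rxy \wedge Ryz \to Rxz).
(F1): condition met.
(F2): fails — Rus and Rsv but not Ruv.
(F3): fails — Rbf and Rfd but not Rbd.
(F4): fails — Rbc and Rcb but not Rbb.
Valid on: (F1).

(F1)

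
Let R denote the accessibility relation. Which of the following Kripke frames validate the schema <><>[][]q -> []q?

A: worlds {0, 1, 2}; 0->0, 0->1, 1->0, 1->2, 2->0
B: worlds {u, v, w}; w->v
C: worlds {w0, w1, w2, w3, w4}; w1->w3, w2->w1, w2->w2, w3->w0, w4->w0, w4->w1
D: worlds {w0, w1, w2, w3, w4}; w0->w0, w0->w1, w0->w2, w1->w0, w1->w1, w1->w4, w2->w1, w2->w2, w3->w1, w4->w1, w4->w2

Frame correspondent (Sahlqvist): forall x forall y forall z ((x R^2 y & xRz) -> exists w (y R^2 w & z = w)) — i.e. a generalized confluence (Geach) condition.
A: fails — 1R²1, 1R2 but no w with 1R²w and 2=w.
B: holds.
C: fails — w1R²w0, w1Rw3 but no w with w0R²w and w3=w.
D: holds.
Valid on: B, D.

B, D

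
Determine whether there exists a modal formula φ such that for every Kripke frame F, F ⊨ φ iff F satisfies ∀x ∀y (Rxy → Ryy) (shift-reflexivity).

Yes — defined by □(□q → q)

The condition is shift-reflexivity. A defining modal formula is □(□q → q).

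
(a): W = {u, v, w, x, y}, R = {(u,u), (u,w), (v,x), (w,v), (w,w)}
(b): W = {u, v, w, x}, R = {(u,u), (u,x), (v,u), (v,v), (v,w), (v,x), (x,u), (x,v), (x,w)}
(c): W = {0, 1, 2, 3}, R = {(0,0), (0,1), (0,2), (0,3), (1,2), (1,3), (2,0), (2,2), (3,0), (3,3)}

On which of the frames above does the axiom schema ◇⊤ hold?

The schema corresponds to seriality: ∀x ∃y Rxy.
(a): fails — world x has no successor.
(b): fails — world w has no successor.
(c): condition met.

(c)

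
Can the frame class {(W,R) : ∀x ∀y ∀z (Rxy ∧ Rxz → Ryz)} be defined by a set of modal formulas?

Yes: it is the Euclidean property, defined by the 5 schema ◇r → □◇r.
Suppose ◇r→□◇r is valid. Take Rxy, Rxz and set V(r)={y}. Then ◇r at x, so □◇r at x, so ◇r at z, so some w with Rzw has r; w=y, i.e. Rzy. By symmetry of the argument, Ryz.

Definable; ◇r → □◇r defines it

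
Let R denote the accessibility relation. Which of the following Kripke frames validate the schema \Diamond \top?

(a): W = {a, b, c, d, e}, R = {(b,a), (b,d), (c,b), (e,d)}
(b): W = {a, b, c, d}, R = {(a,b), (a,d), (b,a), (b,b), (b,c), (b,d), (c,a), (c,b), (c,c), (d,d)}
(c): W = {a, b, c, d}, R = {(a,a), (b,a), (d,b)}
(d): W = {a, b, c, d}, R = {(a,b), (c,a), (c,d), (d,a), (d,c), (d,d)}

(b)

Frame correspondent (Sahlqvist): \forall x \exists y Rxy — i.e. seriality.
(a): fails — world a has no successor.
(b): ✓.
(c): fails — world c has no successor.
(d): fails — world b has no successor.
Valid on: (b).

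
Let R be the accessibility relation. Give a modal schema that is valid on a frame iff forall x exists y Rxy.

A defining formula is □r → ◇r (the D axiom).
Suppose □r→◇r is valid. At any x set V(r)=W. Then □r at x, so ◇r at x, so x has a successor.

□r → ◇r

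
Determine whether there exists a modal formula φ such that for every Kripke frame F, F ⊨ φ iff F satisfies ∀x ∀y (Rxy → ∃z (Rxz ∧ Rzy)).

The condition is density. A defining modal formula is □□p → □p.
Suppose □□p→□p is valid. Take Rxy and set V(p)={w : xR²w}. Then □□p at x, so □p at x, so p at y, i.e. ∃z(Rxz∧Rzy).

Definable; □□p → □p defines it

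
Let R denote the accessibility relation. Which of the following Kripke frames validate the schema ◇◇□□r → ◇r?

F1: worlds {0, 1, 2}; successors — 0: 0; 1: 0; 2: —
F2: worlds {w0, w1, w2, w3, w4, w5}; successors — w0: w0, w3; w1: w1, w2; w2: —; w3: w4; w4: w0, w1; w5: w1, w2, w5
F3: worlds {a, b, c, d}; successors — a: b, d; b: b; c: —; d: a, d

Frame correspondent (Sahlqvist): ∀x ∀y (xR²y → ∃w (yR²w ∧ xRw)) — i.e. a generalized confluence (Geach) condition.
F1: ✓.
F2: fails — w1R²w2 but no w with w2R²w and w1Rw.
F3: fails — dR²b but no w with bR²w and dRw.

F1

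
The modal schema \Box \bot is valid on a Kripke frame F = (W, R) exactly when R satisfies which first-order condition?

Emptiness of R

This is the Ver axiom.
It corresponds to emptiness of R: \forall x \forall y \neg Rxy.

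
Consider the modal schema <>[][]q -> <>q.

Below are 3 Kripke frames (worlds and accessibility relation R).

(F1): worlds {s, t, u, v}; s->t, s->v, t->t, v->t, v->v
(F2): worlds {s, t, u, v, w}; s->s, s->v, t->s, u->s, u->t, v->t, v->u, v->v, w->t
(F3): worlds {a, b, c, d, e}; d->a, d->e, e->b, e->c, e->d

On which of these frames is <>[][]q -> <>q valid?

The schema corresponds to a generalized confluence (Geach) condition: forall x forall y (xRy -> exists w (y R^2 w & xRw)).
(F1): ✓.
(F2): fails — wRt but no w* with tR²w* and wRw*.
(F3): fails — dRa but no w with aR²w and dRw.

(F1)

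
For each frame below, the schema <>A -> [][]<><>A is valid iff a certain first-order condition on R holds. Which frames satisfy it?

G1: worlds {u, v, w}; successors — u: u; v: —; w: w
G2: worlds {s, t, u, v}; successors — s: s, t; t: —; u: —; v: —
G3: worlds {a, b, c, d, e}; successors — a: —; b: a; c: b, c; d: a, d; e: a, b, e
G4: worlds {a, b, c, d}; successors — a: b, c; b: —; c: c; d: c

Frame correspondent (Sahlqvist): forall x forall y forall z ((xRy & x R^2 z) -> exists w (y = w & z R^2 w)) — i.e. a generalized confluence (Geach) condition.
G1: holds.
G2: fails — sRs, sR²t but no w with s=w and tR²w.
G3: fails — cRb, cR²a but no w with b=w and aR²w.
G4: fails — aRb, aR²c but no w with b=w and cR²w.
Valid on: G1.

G1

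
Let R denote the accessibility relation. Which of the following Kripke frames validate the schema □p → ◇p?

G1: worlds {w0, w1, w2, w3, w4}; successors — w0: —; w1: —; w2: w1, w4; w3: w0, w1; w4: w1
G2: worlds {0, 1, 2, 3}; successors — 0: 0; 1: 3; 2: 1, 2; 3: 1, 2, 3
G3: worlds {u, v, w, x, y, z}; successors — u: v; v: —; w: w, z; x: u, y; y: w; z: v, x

G2

This is the axiom for seriality; its first-order frame correspondent is ∀x ∃y Rxy.
G1: fails — world w0 has no successor.
G2: holds.
G3: fails — world v has no successor.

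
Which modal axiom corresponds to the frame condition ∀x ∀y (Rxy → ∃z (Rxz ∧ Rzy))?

This is density; the standard corresponding axiom is C4: □□r → □r.
Suppose □□r→□r is valid. Take Rxy and set V(r)={w : xR²w}. Then □□r at x, so □r at x, so r at y, i.e. ∃z(Rxz∧Rzy).

□□r → □r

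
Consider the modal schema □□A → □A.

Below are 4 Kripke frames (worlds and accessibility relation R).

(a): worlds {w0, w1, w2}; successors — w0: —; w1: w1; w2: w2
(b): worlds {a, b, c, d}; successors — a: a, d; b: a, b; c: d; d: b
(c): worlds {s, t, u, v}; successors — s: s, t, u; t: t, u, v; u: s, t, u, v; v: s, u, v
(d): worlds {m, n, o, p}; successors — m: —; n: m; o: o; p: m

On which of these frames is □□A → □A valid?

Frame correspondent (Sahlqvist): ∀x ∀y (Rxy → ∃z (Rxz ∧ Rzy)) — i.e. density.
(a): condition met.
(b): fails — Rcd but no z with Rcz and Rzd.
(c): condition met.
(d): fails — Rnm but no z with Rnz and Rzm.
Valid on: (a), (c).

(a), (c)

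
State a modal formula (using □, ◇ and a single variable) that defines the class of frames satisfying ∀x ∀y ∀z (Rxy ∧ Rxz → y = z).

This is partial functionality; the standard corresponding axiom is CD: ◇p → □p.

◇p → □p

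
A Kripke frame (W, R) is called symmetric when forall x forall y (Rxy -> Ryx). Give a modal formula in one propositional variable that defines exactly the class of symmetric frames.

The condition is symmetry. The B schema q → □◇q defines it.
Suppose q→□◇q is valid. Take Rxy and set V(q)={x}. Then q at x, so □◇q at x, so ◇q at y, so some z with Ryz has q; z=x, i.e. Ryx.

q → □◇q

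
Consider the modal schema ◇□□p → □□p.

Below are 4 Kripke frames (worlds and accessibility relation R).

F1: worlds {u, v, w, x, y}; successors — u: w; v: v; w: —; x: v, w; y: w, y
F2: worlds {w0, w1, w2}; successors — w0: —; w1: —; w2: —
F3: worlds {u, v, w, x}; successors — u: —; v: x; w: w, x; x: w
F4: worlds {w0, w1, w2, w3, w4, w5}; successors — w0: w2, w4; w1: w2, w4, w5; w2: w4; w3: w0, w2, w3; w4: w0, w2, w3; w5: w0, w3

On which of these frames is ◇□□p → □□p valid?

This is the axiom for a generalized confluence (Geach) condition; its first-order frame correspondent is ∀x ∀y ∀z ((xRy ∧ xR²z) → ∃w (yR²w ∧ z = w)).
F1: fails — xRw, xR²v but no t with wR²t and v=t.
F2: satisfies the condition.
F3: satisfies the condition.
F4: fails — w0Rw2, w0R²w4 but no w with w2R²w and w4=w.
Valid on: F2, F3.

F2, F3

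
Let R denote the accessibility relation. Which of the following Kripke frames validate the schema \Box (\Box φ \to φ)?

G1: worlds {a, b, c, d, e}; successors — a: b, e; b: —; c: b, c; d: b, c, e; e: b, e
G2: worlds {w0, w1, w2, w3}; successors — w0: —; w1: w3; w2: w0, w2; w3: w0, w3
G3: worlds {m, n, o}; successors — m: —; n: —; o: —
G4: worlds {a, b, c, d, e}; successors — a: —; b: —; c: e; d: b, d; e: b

G3

The schema corresponds to shift-reflexivity: \forall x \forall y (Rxy \to Ryy).
G1: fails — Reb but not Rbb.
G2: fails — Rw3w0 but not Rw0w0.
G3: condition met.
G4: fails — Rdb but not Rbb.
Valid on: G3.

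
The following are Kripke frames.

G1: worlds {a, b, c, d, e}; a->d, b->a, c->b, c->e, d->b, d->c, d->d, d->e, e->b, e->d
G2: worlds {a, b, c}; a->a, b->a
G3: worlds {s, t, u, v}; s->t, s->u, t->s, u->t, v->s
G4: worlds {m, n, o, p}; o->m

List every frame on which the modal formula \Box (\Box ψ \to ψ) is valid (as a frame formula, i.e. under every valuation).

This is the axiom for shift-reflexivity; its first-order frame correspondent is \forall x \forall y (Rxy \to Ryy).
G1: fails — Reb but not Rbb.
G2: satisfies the condition.
G3: fails — Rut but not Rtt.
G4: fails — Rom but not Rmm.

G2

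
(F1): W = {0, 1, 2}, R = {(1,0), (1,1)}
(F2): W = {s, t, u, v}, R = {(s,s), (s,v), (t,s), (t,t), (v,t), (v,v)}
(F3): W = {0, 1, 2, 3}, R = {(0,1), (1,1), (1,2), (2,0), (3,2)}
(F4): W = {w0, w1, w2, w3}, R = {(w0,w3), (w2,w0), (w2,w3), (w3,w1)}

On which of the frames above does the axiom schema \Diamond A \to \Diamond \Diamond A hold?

This is the axiom for a generalized confluence (Geach) condition; its first-order frame correspondent is \forall x \forall y (xRy \to \exists w (y = w \wedge x R^2 w)).
(F1): condition met.
(F2): condition met.
(F3): fails — 2R0 but no w with 0=w and 2R²w.
(F4): fails — w0Rw3 but no w with w3=w and w0R²w.

(F1), (F2)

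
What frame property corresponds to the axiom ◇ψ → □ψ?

partial functionality: ∀x ∀y ∀z (Rxy ∧ Rxz → y = z)

Suppose ◇ψ→□ψ is valid. Take Rxy, Rxz and set V(ψ)={y}. Then ◇ψ at x, so □ψ at x, so ψ at z, i.e. z=y.
The converse is a direct semantic check.
Frame condition: ∀x ∀y ∀z (Rxy ∧ Rxz → y = z).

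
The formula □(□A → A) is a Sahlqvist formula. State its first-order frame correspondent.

shift-reflexivity

This schema is the T□ axiom.
It corresponds to shift-reflexivity: ∀x ∀y (Rxy → Ryy).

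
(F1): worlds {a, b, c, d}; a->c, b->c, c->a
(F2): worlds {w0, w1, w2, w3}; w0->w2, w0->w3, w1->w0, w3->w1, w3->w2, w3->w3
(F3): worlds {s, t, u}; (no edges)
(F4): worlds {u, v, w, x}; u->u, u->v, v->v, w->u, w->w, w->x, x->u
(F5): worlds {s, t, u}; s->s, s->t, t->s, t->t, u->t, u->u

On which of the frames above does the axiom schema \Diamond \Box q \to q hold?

(F3)

Frame correspondent (Sahlqvist): \forall x \forall y (Rxy \to Ryx) — i.e. symmetry.
(F1): fails — Rbc but not Rcb.
(F2): fails — Rw1w0 but not Rw0w1.
(F3): satisfies the condition.
(F4): fails — Ruv but not Rvu.
(F5): fails — Rut but not Rtu.
Valid on: (F3).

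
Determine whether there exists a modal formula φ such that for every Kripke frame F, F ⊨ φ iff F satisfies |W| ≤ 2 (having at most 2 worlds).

If a class were modally definable it would be closed under disjoint unions (Goldblatt–Thomason).
Any modal formula valid on each of 3 disjoint one-world frames is valid on their disjoint union (validity is preserved under disjoint unions). Each one-world frame has |W|=1≤2, but the union has |W|=3.
Hence having at most 2 worlds is not modally definable.

Not modally definable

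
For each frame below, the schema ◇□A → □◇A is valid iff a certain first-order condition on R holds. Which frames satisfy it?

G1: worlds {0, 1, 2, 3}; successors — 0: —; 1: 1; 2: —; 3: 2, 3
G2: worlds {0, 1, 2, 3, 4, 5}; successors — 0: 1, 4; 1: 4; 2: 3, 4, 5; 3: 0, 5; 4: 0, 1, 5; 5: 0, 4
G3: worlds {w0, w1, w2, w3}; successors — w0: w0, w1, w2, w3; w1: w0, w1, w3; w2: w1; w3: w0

none

The schema corresponds to convergence: ∀x ∀y ∀z (Rxy ∧ Rxz → ∃w (Ryw ∧ Rzw)).
G1: fails — R33 and R32 but 3 and 2 have no common successor.
G2: fails — R01 and R04 but 1 and 4 have no common successor.
G3: fails — Rw0w2 and Rw0w3 but w2 and w3 have no common successor.
Valid on no frame.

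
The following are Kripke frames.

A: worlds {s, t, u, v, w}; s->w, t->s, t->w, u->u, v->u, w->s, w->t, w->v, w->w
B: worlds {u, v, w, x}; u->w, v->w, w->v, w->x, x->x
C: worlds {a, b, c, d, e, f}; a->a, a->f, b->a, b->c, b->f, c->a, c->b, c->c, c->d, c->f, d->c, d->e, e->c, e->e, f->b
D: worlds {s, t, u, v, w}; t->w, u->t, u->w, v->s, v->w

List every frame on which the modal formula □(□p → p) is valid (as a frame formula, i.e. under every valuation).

This is the axiom for shift-reflexivity; its first-order frame correspondent is ∀x ∀y (Rxy → Ryy).
A: fails — Rwt but not Rtt.
B: fails — Ruw but not Rww.
C: fails — Rcd but not Rdd.
D: fails — Ruw but not Rww.

none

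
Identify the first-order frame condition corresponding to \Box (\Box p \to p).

shift-reflexivity

Suppose □(□p→p) is valid. Take Rxy and set V(p)={w : Ryw}. Then at y, □p holds; since □(□p→p) at x, □p→p at y, so p at y, i.e. Ryy.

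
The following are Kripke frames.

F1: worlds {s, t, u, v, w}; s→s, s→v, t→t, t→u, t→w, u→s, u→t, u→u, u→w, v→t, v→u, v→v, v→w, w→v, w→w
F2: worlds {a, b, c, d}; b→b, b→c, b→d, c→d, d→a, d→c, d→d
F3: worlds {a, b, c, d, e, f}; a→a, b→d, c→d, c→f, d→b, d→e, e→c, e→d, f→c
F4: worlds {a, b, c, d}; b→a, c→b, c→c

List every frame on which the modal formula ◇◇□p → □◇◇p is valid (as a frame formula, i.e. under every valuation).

F1

Frame correspondent (Sahlqvist): ∀x ∀y ∀z ((xR²y ∧ xRz) → ∃w (yRw ∧ zR²w)) — i.e. a generalized confluence (Geach) condition.
F1: satisfies the condition.
F2: fails — bR²a, bRb but no w with aRw and bR²w.
F3: fails — dR²c, dRb but no w with cRw and bR²w.
F4: fails — cR²a, cRb but no w with aRw and bR²w.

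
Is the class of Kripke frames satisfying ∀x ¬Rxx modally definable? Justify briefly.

No — not modally definable

Modal frame validity is preserved under surjective bounded morphisms.
The 5-cycle (worlds 0,1,2,3,4 with 0→1→2→3→4→0) is irreflexive, and the map sending every world to a single reflexive point • is a surjective bounded morphism (forth: every edge maps to (•,•); back: every world has a successor). So any modal formula valid on the 5-cycle is also valid on the reflexive point, which is not irreflexive.
Hence irreflexivity is not modally definable.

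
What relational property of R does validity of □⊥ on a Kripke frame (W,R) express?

emptiness of R: ∀x ∀y ¬Rxy

□⊥ is valid iff no world has any successor (otherwise □⊥ fails at any world with one).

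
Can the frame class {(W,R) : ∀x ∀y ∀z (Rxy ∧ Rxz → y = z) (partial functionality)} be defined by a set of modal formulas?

Yes, by ◇q → □q

The condition is partial functionality. A defining modal formula is ◇q → □q.
Suppose ◇q→□q is valid. Take Rxy, Rxz and set V(q)={y}. Then ◇q at x, so □q at x, so q at z, i.e. z=y.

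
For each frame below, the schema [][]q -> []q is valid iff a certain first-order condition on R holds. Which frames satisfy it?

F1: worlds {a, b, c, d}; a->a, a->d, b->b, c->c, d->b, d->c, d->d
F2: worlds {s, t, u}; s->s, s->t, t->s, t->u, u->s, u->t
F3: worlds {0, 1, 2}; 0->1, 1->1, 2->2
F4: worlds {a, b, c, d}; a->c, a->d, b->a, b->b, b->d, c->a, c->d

Frame correspondent (Sahlqvist): forall x forall y (Rxy -> exists z (Rxz & Rzy)) — i.e. density.
F1: holds.
F2: fails — Rtu but no z with Rtz and Rzu.
F3: holds.
F4: fails — Rac but no z with Raz and Rzc.

F1, F3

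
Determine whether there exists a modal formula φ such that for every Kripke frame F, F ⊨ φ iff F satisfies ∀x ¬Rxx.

No — not modally definable

If a class were modally definable it would be closed under surjective bounded morphisms (Goldblatt–Thomason).
The 4-cycle (worlds 0,1,2,3 with 0→1→2→3→0) is irreflexive, and the map sending every world to a single reflexive point • is a surjective bounded morphism (forth: every edge maps to (•,•); back: every world has a successor). So any modal formula valid on the 4-cycle is also valid on the reflexive point, which is not irreflexive.
So the class is not modally definable.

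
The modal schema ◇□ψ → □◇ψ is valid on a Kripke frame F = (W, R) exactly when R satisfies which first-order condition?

Suppose ◇□ψ→□◇ψ is valid. Take Rxy, Rxz and set V(ψ)={w : Ryw}. Then □ψ at y so ◇□ψ at x, so □◇ψ at x, so ◇ψ at z, giving w with Rzw and Ryw.

convergence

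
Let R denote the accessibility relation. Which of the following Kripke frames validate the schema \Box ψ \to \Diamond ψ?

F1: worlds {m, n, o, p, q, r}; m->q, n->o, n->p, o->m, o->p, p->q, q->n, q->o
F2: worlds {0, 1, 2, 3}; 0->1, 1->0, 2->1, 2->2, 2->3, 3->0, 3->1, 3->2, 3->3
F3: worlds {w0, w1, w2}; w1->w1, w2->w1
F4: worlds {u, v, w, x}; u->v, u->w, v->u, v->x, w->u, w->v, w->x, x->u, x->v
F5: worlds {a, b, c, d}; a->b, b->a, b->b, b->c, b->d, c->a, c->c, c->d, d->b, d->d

The schema corresponds to seriality: \forall x \exists y Rxy.
F1: fails — world r has no successor.
F2: satisfies the condition.
F3: fails — world w0 has no successor.
F4: satisfies the condition.
F5: satisfies the condition.

F2, F4, F5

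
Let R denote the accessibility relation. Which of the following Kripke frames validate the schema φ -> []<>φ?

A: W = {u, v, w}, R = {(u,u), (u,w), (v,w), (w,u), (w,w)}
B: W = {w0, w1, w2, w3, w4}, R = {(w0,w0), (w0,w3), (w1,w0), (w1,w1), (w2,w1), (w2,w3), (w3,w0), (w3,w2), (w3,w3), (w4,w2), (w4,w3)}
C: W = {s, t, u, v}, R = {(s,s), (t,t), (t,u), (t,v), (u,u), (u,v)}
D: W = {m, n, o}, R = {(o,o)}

D

This is the axiom for symmetry; its first-order frame correspondent is forall x forall y (Rxy -> Ryx).
A: fails — Rvw but not Rwv.
B: fails — Rw1w0 but not Rw0w1.
C: fails — Ruv but not Rvu.
D: condition met.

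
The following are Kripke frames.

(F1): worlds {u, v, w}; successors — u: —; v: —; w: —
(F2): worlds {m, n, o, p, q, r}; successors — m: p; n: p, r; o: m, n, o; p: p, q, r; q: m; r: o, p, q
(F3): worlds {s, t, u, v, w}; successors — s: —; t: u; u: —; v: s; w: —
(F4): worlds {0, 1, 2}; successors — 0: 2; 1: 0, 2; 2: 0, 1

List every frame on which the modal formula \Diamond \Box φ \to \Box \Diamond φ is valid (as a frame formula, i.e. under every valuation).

(F1)

This is the axiom for convergence; its first-order frame correspondent is \forall x \forall y \forall z (Rxy \wedge Rxz \to \exists w (Ryw \wedge Rzw)).
(F1): ✓.
(F2): fails — Rom and Roo but m and o have no common successor.
(F3): fails — Rtu and Rtu but u and u have no common successor.
(F4): fails — R10 and R12 but 0 and 2 have no common successor.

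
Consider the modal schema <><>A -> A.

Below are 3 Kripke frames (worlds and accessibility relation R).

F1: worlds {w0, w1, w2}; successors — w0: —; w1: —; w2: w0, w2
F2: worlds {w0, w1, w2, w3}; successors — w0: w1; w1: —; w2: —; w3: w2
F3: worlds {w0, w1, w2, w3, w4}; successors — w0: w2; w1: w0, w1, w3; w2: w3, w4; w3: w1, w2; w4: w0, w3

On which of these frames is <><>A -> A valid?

F2

The schema corresponds to a generalized confluence (Geach) condition: forall x forall y (x R^2 y -> exists w (y = w & x = w)).
F1: fails — w2R²w0 but w0 ≠ w2.
F2: satisfies the condition.
F3: fails — w0R²w3 but w3 ≠ w0.
Valid on: F2.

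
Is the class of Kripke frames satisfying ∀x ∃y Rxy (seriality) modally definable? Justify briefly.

Yes: it is seriality, defined by the D schema □r → ◇r.

Definable; □r → ◇r defines it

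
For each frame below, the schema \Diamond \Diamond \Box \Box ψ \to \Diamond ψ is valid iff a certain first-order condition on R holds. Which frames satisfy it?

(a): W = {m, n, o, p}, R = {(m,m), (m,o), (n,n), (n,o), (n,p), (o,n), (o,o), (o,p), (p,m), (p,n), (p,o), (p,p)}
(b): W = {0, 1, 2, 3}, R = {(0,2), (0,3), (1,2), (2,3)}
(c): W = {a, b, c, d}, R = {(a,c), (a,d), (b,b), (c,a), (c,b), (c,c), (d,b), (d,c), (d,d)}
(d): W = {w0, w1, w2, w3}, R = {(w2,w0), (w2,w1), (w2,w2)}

(a)

The schema corresponds to a generalized confluence (Geach) condition: \forall x \forall y (x R^2 y \to \exists w (y R^2 w \wedge xRw)).
(a): ✓.
(b): fails — 0R²3 but no w with 3R²w and 0Rw.
(c): fails — aR²b but no w with bR²w and aRw.
(d): fails — w2R²w0 but no w with w0R²w and w2Rw.
Valid on: (a).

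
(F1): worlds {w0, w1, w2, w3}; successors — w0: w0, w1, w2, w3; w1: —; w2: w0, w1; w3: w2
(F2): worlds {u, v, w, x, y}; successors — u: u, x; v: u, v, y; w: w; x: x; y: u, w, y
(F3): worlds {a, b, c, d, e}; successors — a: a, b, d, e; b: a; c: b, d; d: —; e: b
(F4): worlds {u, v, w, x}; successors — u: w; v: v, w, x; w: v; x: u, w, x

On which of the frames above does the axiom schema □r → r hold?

(F2)

This is the axiom for reflexivity; its first-order frame correspondent is ∀x Rxx.
(F1): fails — world w1 does not see itself.
(F2): holds.
(F3): fails — world b does not see itself.
(F4): fails — world u does not see itself.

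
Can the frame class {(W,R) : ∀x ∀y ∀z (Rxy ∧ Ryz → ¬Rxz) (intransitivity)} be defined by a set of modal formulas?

Any modally definable frame class is closed under surjective bounded morphisms.
The 5-cycle (worlds s,t,u,v,w with s→t→u→v→w→s) is intransitive. Mapping every world to a single reflexive point • is a surjective bounded morphism; the reflexive point is not intransitive (R••∧R•• but R••).
Hence intransitivity is not modally definable.

Not modally definable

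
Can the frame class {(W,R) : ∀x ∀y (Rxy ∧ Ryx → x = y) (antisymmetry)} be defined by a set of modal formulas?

Any modally definable frame class is closed under surjective bounded morphisms.
The 6-cycle (worlds w0,w1,w2,w3,w4,w5 with w0→w1→w2→w3→w4→w5→w0) is antisymmetric. Sending even-indexed worlds to a and odd-indexed worlds to b is a surjective bounded morphism onto the two-world frame with a↔b, which is not antisymmetric.
So no modal formula (or set of formulas) defines exactly the antisymmetric frames.

Not definable by any modal formula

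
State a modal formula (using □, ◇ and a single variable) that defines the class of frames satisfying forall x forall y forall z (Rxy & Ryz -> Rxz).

A defining formula is □p → □□p (the 4 axiom).
Suppose □p→□□p is valid. Take Rxy, Ryz and set V(p)={w : Rxw}. Then □p at x, so □□p at x, so □p at y, so p at z, i.e. Rxz.

□p → □□p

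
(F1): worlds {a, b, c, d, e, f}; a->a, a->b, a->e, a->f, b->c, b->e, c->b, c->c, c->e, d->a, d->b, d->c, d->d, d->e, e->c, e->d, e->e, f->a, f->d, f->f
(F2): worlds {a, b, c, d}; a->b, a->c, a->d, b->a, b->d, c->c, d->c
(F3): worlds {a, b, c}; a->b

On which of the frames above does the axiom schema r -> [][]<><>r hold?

(F3)

This is the axiom for a generalized confluence (Geach) condition; its first-order frame correspondent is forall x forall z (x R^2 z -> exists w (x = w & z R^2 w)).
(F1): fails — aR²b but no w with a=w and bR²w.
(F2): fails — aR²c but no w with a=w and cR²w.
(F3): holds.
Valid on: (F3).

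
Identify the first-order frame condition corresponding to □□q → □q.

Density

This is the C4 axiom.
Its frame correspondent is density — ∀x ∀y (Rxy → ∃z (Rxz ∧ Rzy)).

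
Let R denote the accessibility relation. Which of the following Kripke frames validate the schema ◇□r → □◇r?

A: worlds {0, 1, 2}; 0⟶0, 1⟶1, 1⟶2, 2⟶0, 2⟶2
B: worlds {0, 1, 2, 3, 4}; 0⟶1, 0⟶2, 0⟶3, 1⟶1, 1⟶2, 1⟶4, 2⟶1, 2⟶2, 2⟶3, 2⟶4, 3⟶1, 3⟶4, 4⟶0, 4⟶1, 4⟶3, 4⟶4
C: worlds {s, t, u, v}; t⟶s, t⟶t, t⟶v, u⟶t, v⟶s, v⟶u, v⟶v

A, B

The schema corresponds to convergence: ∀x ∀y ∀z (Rxy ∧ Rxz → ∃w (Ryw ∧ Rzw)).
A: satisfies the condition.
B: satisfies the condition.
C: fails — Rtv and Rts but v and s have no common successor.
Valid on: A, B.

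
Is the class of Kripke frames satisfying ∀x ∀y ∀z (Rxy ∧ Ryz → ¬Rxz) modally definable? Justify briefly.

Not modally definable

If a class were modally definable it would be closed under surjective bounded morphisms (Goldblatt–Thomason).
The 7-cycle (worlds 0,1,2,3,4,5,6 with 0→1→2→3→4→5→6→0) is intransitive. Mapping every world to a single reflexive point • is a surjective bounded morphism; the reflexive point is not intransitive (R••∧R•• but R••).
Hence intransitivity is not modally definable.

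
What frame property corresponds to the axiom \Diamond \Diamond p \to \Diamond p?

Transitivity

This is frame-equivalent to □p → □□p (substitute ¬p for p and contrapose).
Suppose □p→□□p is valid. Take Rxy, Ryz and set V(p)={w : Rxw}. Then □p at x, so □□p at x, so □p at y, so p at z, i.e. Rxz.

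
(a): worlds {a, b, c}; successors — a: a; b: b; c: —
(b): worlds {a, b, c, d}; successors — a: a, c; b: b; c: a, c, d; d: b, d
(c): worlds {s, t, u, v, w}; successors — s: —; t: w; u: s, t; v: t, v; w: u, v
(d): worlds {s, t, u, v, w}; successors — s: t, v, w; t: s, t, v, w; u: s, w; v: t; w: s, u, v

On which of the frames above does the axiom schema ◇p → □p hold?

This is the axiom for partial functionality; its first-order frame correspondent is ∀x ∀y ∀z (Rxy ∧ Rxz → y = z).
(a): ✓.
(b): fails — a sees both a and c.
(c): fails — u sees both s and t.
(d): fails — s sees both t and v.

(a)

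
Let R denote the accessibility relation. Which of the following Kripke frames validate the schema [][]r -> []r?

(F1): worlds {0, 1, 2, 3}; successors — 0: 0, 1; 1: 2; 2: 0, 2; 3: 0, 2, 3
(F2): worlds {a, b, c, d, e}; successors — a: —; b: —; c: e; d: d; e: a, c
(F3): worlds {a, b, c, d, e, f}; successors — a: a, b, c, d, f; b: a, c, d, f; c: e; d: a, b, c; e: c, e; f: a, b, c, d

Frame correspondent (Sahlqvist): forall x forall y (Rxy -> exists z (Rxz & Rzy)) — i.e. density.
(F1): condition met.
(F2): fails — Rea but no z with Rez and Rza.
(F3): condition met.

(F1), (F3)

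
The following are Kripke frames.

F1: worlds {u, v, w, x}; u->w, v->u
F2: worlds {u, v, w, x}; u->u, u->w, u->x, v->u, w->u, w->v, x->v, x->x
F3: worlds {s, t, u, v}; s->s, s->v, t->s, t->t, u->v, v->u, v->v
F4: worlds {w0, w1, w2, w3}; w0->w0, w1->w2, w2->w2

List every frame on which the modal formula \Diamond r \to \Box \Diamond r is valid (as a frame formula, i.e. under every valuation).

F4

This is the axiom for the Euclidean property; its first-order frame correspondent is \forall x \forall y \forall z (Rxy \wedge Rxz \to Ryz).
F1: fails — Ruw and Ruw but not Rww.
F2: fails — Ruw and Ruw but not Rww.
F3: fails — Rsv and Rss but not Rvs.
F4: condition met.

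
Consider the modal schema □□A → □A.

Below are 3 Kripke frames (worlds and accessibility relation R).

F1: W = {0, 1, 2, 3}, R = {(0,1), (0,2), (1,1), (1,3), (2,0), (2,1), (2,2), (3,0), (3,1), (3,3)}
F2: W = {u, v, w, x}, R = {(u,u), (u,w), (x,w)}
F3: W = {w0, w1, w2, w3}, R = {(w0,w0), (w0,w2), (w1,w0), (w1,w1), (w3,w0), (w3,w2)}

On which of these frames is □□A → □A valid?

This is the axiom for density; its first-order frame correspondent is ∀x ∀y (Rxy → ∃z (Rxz ∧ Rzy)).
F1: holds.
F2: fails — Rxw but no z with Rxz and Rzw.
F3: holds.
Valid on: F1, F3.

F1, F3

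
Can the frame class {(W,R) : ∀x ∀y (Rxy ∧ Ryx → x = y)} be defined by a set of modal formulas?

Any modally definable frame class is closed under surjective bounded morphisms.
The 8-cycle (worlds s,t,u,v,w,x,y,z with s→t→u→v→w→x→y→z→s) is antisymmetric. Sending even-indexed worlds to s and odd-indexed worlds to t is a surjective bounded morphism onto the two-world frame with s↔t, which is not antisymmetric.
Hence antisymmetry is not modally definable.

No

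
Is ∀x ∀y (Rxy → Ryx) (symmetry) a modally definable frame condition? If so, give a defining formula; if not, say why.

This is a Sahlqvist condition; the B axiom q → □◇q defines it.
Suppose q→□◇q is valid. Take Rxy and set V(q)={x}. Then q at x, so □◇q at x, so ◇q at y, so some z with Ryz has q; z=x, i.e. Ryx.

Yes — defined by q → □◇q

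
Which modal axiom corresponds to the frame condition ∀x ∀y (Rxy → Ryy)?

This is shift-reflexivity; the standard corresponding axiom is T□: □(□q → q).
Suppose □(□q→q) is valid. Take Rxy and set V(q)={w : Ryw}. Then at y, □q holds; since □(□q→q) at x, □q→q at y, so q at y, i.e. Ryy.

□(□q → q)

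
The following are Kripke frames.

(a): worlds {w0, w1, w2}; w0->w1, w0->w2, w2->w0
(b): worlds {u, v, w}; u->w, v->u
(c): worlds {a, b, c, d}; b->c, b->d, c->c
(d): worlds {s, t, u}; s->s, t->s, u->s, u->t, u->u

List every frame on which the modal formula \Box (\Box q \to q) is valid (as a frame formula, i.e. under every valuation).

none

This is the axiom for shift-reflexivity; its first-order frame correspondent is \forall x \forall y (Rxy \to Ryy).
(a): fails — Rw0w1 but not Rw1w1.
(b): fails — Rvu but not Ruu.
(c): fails — Rbd but not Rdd.
(d): fails — Rut but not Rtt.
Valid on no frame.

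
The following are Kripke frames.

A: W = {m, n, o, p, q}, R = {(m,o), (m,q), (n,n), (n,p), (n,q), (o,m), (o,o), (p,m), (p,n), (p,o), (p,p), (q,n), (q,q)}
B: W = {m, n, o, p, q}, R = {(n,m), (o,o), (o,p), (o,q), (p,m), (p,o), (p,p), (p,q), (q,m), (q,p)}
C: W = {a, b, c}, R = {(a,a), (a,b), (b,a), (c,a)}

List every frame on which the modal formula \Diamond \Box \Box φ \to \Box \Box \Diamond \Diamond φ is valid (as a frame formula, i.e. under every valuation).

A, C

Frame correspondent (Sahlqvist): \forall x \forall y \forall z ((xRy \wedge x R^2 z) \to \exists w (y R^2 w \wedge z R^2 w)) — i.e. a generalized confluence (Geach) condition.
A: satisfies the condition.
B: fails — oRo, oR²m but no w with oR²w and mR²w.
C: satisfies the condition.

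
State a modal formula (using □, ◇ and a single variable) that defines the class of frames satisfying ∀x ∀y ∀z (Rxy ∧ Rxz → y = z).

A defining formula is ◇ψ → □ψ (the CD axiom).
Suppose ◇ψ→□ψ is valid. Take Rxy, Rxz and set V(ψ)={y}. Then ◇ψ at x, so □ψ at x, so ψ at z, i.e. z=y.

◇ψ → □ψ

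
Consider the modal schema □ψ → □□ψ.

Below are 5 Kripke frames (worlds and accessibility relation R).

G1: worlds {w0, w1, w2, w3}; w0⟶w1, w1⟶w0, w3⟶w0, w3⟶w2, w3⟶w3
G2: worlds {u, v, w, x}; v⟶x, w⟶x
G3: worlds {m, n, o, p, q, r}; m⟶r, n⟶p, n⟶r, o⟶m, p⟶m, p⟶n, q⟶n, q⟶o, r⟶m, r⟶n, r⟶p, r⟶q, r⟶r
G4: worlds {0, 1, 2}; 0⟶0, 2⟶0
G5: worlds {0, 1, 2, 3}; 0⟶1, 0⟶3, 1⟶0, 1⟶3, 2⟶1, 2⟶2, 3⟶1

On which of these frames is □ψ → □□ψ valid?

The schema corresponds to transitivity: ∀x ∀y ∀z (Rxy ∧ Ryz → Rxz).
G1: fails — Rw1w0 and Rw0w1 but not Rw1w1.
G2: holds.
G3: fails — Rnr and Rrm but not Rnm.
G4: holds.
G5: fails — R10 and R01 but not R11.
Valid on: G2, G4.

G2, G4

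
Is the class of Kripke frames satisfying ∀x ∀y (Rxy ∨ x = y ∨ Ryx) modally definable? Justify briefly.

No

Modal frame validity is preserved under disjoint unions.
Take 4 disjoint single-world reflexive frames: each is trivially connected, but their disjoint union has 4 worlds with no edge between distinct components, so it is not connected.
Hence connectedness of R is not modally definable.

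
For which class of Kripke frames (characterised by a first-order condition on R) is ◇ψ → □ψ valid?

partial functionality: ∀x ∀y ∀z (Rxy ∧ Rxz → y = z)

Suppose ◇ψ→□ψ is valid. Take Rxy, Rxz and set V(ψ)={y}. Then ◇ψ at x, so □ψ at x, so ψ at z, i.e. z=y.
Conversely, any frame satisfying ∀x ∀y ∀z (Rxy ∧ Rxz → y = z) validates the schema.
So the correspondent is partial functionality.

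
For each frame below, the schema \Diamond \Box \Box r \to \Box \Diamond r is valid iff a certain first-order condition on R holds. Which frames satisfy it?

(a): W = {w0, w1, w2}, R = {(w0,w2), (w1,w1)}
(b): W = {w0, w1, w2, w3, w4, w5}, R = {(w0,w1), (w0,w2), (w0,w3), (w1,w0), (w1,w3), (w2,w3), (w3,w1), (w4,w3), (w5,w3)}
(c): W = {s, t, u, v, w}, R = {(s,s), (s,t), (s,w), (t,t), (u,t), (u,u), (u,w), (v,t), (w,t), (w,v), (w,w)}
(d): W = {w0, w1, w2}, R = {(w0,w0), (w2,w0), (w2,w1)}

(c)

The schema corresponds to a generalized confluence (Geach) condition: \forall x \forall y \forall z ((xRy \wedge xRz) \to \exists w (y R^2 w \wedge zRw)).
(a): fails — w0Rw2, w0Rw2 but no w with w2R²w and w2Rw.
(b): fails — w0Rw2, w0Rw1 but no w with w2R²w and w1Rw.
(c): ✓.
(d): fails — w2Rw0, w2Rw1 but no w with w0R²w and w1Rw.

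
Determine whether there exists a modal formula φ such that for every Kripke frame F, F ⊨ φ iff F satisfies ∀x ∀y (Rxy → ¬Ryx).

Any modally definable frame class is closed under surjective bounded morphisms.
The 5-cycle (worlds 0,1,2,3,4 with 0→1→2→3→4→0) is asymmetric. Mapping every world to a single reflexive point • is a surjective bounded morphism, and the reflexive point is not asymmetric (R•• but asymmetry requires ¬R••).
Hence asymmetry is not modally definable.

Not definable by any modal formula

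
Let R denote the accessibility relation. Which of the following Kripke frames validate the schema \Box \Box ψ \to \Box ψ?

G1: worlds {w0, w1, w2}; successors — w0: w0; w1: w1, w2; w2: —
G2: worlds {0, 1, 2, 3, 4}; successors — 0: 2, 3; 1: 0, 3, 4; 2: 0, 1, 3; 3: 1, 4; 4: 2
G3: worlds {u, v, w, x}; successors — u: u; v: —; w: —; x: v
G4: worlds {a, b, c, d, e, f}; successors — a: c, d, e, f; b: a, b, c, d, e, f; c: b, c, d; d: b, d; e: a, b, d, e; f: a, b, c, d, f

G1, G4

Frame correspondent (Sahlqvist): \forall x \forall y (Rxy \to \exists z (Rxz \wedge Rzy)) — i.e. density.
G1: satisfies the condition.
G2: fails — R10 but no z with R1z and Rz0.
G3: fails — Rxv but no z with Rxz and Rzv.
G4: satisfies the condition.
Valid on: G1, G4.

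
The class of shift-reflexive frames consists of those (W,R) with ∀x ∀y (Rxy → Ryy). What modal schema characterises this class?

The condition is shift-reflexivity. The T□ schema □(□q → q) defines it.
Suppose □(□q→q) is valid. Take Rxy and set V(q)={w : Ryw}. Then at y, □q holds; since □(□q→q) at x, □q→q at y, so q at y, i.e. Ryy.

□(□q → q)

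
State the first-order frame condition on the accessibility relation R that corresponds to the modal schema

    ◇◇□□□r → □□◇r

This is a Sahlqvist (Geach-type) schema ◇^2□^3r → □^2◇^1r.
Minimal-valuation argument: fix x; take any y with xR^2y and any z with xR^2z. Set V(r) to the set of worlds R-reachable from y in exactly 3 steps. Then □^3r holds at y, so the antecedent holds at x; validity forces ◇^1r at z, giving a w with zR^1w and yR^3w.
First-order correspondent: ∀x ∀y ∀z ((xR²y ∧ xR²z) → ∃w (yR³w ∧ zRw)).

∀x ∀y ∀z ((xR²y ∧ xR²z) → ∃w (yR³w ∧ zRw))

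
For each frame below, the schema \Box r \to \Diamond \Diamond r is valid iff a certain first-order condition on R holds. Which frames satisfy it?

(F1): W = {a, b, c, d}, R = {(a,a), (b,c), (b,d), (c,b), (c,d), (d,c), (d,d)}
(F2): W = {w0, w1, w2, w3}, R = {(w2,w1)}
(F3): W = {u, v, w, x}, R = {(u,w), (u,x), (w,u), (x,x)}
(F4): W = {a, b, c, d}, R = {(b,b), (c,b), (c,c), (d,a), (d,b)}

(F1)

This is the axiom for a generalized confluence (Geach) condition; its first-order frame correspondent is \forall x \exists w (xRw \wedge x R^2 w).
(F1): ✓.
(F2): fails — at w0 but no w with w0Rw and w0R²w.
(F3): fails — at v but no t with vRt and vR²t.
(F4): fails — at a but no w with aRw and aR²w.
Valid on: (F1).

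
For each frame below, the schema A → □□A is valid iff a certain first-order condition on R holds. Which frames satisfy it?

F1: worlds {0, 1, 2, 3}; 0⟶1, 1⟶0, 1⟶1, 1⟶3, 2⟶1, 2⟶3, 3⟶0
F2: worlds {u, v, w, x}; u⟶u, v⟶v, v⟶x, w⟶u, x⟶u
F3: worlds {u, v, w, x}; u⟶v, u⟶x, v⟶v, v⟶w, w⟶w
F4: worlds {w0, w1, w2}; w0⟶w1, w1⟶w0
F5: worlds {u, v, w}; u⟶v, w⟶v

This is the axiom for a generalized confluence (Geach) condition; its first-order frame correspondent is ∀x ∀z (xR²z → ∃w (x = w ∧ z = w)).
F1: fails — 0R²1 but 0 ≠ 1.
F2: fails — vR²u but v ≠ u.
F3: fails — uR²v but u ≠ v.
F4: satisfies the condition.
F5: satisfies the condition.
Valid on: F4, F5.

F4, F5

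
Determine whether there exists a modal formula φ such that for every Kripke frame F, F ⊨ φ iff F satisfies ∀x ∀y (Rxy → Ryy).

This is a Sahlqvist condition; the T□ axiom □(□q → q) defines it.
Suppose □(□q→q) is valid. Take Rxy and set V(q)={w : Ryw}. Then at y, □q holds; since □(□q→q) at x, □q→q at y, so q at y, i.e. Ryy.

Yes — defined by □(□q → q)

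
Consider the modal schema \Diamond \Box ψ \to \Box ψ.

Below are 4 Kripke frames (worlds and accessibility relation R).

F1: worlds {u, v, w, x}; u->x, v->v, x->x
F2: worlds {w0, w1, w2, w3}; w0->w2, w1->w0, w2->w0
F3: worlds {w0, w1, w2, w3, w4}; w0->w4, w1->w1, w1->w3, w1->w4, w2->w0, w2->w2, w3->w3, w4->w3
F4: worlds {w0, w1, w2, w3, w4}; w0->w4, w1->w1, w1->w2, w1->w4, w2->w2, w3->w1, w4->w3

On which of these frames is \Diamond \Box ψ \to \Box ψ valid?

Frame correspondent (Sahlqvist): \forall x \forall y \forall z (Rxy \wedge Rxz \to Ryz) — i.e. the Euclidean property.
F1: satisfies the condition.
F2: fails — Rw0w2 and Rw0w2 but not Rw2w2.
F3: fails — Rw0w4 and Rw0w4 but not Rw4w4.
F4: fails — Rw0w4 and Rw0w4 but not Rw4w4.

F1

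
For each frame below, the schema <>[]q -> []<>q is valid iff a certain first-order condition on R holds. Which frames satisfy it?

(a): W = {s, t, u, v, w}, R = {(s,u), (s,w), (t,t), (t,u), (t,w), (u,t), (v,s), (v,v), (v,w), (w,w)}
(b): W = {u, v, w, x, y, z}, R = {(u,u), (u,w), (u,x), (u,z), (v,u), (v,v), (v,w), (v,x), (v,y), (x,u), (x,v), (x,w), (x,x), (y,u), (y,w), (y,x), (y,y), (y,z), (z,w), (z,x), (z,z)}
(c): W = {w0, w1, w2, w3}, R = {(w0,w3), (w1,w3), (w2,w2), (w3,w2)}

Frame correspondent (Sahlqvist): forall x forall y forall z (Rxy & Rxz -> exists w (Ryw & Rzw)) — i.e. convergence.
(a): fails — Rsw and Rsu but w and u have no common successor.
(b): fails — Ruu and Ruw but u and w have no common successor.
(c): condition met.

(c)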